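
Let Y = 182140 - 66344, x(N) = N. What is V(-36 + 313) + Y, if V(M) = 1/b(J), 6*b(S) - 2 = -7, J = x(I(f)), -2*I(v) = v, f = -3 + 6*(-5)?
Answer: 578974/5 ≈ 1.1579e+5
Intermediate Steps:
f = -33 (f = -3 - 30 = -33)
I(v) = -v/2
Y = 115796
J = 33/2 (J = -1/2*(-33) = 33/2 ≈ 16.500)
b(S) = -5/6 (b(S) = 1/3 + (1/6)*(-7) = 1/3 - 7/6 = -5/6)
V(M) = -6/5 (V(M) = 1/(-5/6) = -6/5)
V(-36 + 313) + Y = -6/5 + 115796 = 578974/5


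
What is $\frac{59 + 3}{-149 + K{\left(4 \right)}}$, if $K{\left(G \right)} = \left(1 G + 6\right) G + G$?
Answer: $- \frac{62}{105} \approx -0.59048$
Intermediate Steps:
$K{\left(G \right)} = G + G \left(6 + G\right)$ ($K{\left(G \right)} = \left(G + 6\right) G + G = \left(6 + G\right) G + G = G \left(6 + G\right) + G = G + G \left(6 + G\right)$)
$\frac{59 + 3}{-149 + K{\left(4 \right)}} = \frac{59 + 3}{-149 + 4 \left(7 + 4\right)} = \frac{1}{-149 + 4 \cdot 11} \cdot 62 = \frac{1}{-149 + 44} \cdot 62 = \frac{1}{-105} \cdot 62 = \left(- \frac{1}{105}\right) 62 = - \frac{62}{105}$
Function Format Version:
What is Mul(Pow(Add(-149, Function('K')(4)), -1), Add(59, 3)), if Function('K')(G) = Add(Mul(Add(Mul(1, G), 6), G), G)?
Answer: Rational(-62, 105) ≈ -0.59048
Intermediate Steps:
Function('K')(G) = Add(G, Mul(G, Add(6, G))) (Function('K')(G) = Add(Mul(Add(G, 6), G), G) = Add(Mul(Add(6, G), G), G) = Add(Mul(G, Add(6, G)), G) = Add(G, Mul(G, Add(6, G))))
Mul(Pow(Add(-149, Function('K')(4)), -1), Add(59, 3)) = Mul(Pow(Add(-149, Mul(4, Add(7, 4))), -1), Add(59, 3)) = Mul(Pow(Add(-149, Mul(4, 11)), -1), 62) = Mul(Pow(Add(-149, 44), -1), 62) = Mul(Pow(-105, -1), 62) = Mul(Rational(-1, 105), 62) = Rational(-62, 105)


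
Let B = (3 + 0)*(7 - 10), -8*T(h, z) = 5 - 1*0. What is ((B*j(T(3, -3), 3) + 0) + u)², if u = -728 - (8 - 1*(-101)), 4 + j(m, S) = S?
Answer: 685584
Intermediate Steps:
T(h, z) = -5/8 (T(h, z) = -(5 - 1*0)/8 = -(5 + 0)/8 = -⅛*5 = -5/8)
j(m, S) = -4 + S
B = -9 (B = 3*(-3) = -9)
u = -837 (u = -728 - (8 + 101) = -728 - 1*109 = -728 - 109 = -837)
((B*j(T(3, -3), 3) + 0) + u)² = ((-9*(-4 + 3) + 0) - 837)² = ((-9*(-1) + 0) - 837)² = ((9 + 0) - 837)² = (9 - 837)² = (-828)² = 685584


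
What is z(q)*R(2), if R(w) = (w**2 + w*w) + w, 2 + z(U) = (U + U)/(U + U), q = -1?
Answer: -10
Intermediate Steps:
z(U) = -1 (z(U) = -2 + (U + U)/(U + U) = -2 + (2*U)/((2*U)) = -2 + (2*U)*(1/(2*U)) = -2 + 1 = -1)
R(w) = w + 2*w**2 (R(w) = (w**2 + w**2) + w = 2*w**2 + w = w + 2*w**2)
z(q)*R(2) = -2*(1 + 2*2) = -2*(1 + 4) = -2*5 = -1*10 = -10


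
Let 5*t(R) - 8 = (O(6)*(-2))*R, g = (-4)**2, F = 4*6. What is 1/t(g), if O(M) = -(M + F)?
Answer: 5/968 ≈ 0.0051653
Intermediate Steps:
F = 24
O(M) = -24 - M (O(M) = -(M + 24) = -(24 + M) = -24 - M)
g = 16
t(R) = 8/5 + 12*R (t(R) = 8/5 + (((-24 - 1*6)*(-2))*R)/5 = 8/5 + (((-24 - 6)*(-2))*R)/5 = 8/5 + ((-30*(-2))*R)/5 = 8/5 + (60*R)/5 = 8/5 + 12*R)
1/t(g) = 1/(8/5 + 12*16) = 1/(8/5 + 192) = 1/(968/5) = 5/968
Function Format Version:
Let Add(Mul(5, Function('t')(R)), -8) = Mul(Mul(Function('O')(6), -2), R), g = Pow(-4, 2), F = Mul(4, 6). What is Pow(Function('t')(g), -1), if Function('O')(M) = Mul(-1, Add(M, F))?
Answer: Rational(5, 968) ≈ 0.0051653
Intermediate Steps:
F = 24
Function('O')(M) = Add(-24, Mul(-1, M)) (Function('O')(M) = Mul(-1, Add(M, 24)) = Mul(-1, Add(24, M)) = Add(-24, Mul(-1, M)))
g = 16
Function('t')(R) = Add(Rational(8, 5), Mul(12, R)) (Function('t')(R) = Add(Rational(8, 5), Mul(Rational(1, 5), Mul(Mul(Add(-24, Mul(-1, 6)), -2), R))) = Add(Rational(8, 5), Mul(Rational(1, 5), Mul(Mul(Add(-24, -6), -2), R))) = Add(Rational(8, 5), Mul(Rational(1, 5), Mul(Mul(-30, -2), R))) = Add(Rational(8, 5), Mul(Rational(1, 5), Mul(60, R))) = Add(Rational(8, 5), Mul(12, R)))
Pow(Function('t')(g), -1) = Pow(Add(Rational(8, 5), Mul(12, 16)), -1) = Pow(Add(Rational(8, 5), 192), -1) = Pow(Rational(968, 5), -1) = Rational(5, 968)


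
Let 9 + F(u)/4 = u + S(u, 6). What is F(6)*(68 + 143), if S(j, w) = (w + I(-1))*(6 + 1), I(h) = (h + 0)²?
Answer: 38824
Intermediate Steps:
I(h) = h²
S(j, w) = 7 + 7*w (S(j, w) = (w + (-1)²)*(6 + 1) = (w + 1)*7 = (1 + w)*7 = 7 + 7*w)
F(u) = 160 + 4*u (F(u) = -36 + 4*(u + (7 + 7*6)) = -36 + 4*(u + (7 + 42)) = -36 + 4*(u + 49) = -36 + 4*(49 + u) = -36 + (196 + 4*u) = 160 + 4*u)
F(6)*(68 + 143) = (160 + 4*6)*(68 + 143) = (160 + 24)*211 = 184*211 = 38824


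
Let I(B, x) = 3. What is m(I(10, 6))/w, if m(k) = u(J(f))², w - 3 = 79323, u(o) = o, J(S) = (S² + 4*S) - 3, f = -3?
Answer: 2/4407 ≈ 0.00045382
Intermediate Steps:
J(S) = -3 + S² + 4*S
w = 79326 (w = 3 + 79323 = 79326)
m(k) = 36 (m(k) = (-3 + (-3)² + 4*(-3))² = (-3 + 9 - 12)² = (-6)² = 36)
m(I(10, 6))/w = 36/79326 = 36*(1/79326) = 2/4407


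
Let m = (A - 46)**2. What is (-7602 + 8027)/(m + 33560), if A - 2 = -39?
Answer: 425/40449 ≈ 0.010507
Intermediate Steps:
A = -37 (A = 2 - 39 = -37)
m = 6889 (m = (-37 - 46)**2 = (-83)**2 = 6889)
(-7602 + 8027)/(m + 33560) = (-7602 + 8027)/(6889 + 33560) = 425/40449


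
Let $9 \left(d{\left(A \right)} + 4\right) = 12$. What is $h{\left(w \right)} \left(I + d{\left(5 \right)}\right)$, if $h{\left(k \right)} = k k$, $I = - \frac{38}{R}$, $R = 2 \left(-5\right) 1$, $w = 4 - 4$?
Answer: $0$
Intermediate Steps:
$w = 0$
$R = -10$ ($R = \left(-10\right) 1 = -10$)
$I = \frac{19}{5}$ ($I = - \frac{38}{-10} = \left(-38\right) \left(- \frac{1}{10}\right) = \frac{19}{5} \approx 3.8$)
$d{\left(A \right)} = - \frac{8}{3}$ ($d{\left(A \right)} = -4 + \frac{1}{9} \cdot 12 = -4 + \frac{4}{3} = - \frac{8}{3}$)
$h{\left(k \right)} = k^{2}$
$h{\left(w \right)} \left(I + d{\left(5 \right)}\right) = 0^{2} \left(\frac{19}{5} - \frac{8}{3}\right) = 0 \cdot \frac{17}{15} = 0$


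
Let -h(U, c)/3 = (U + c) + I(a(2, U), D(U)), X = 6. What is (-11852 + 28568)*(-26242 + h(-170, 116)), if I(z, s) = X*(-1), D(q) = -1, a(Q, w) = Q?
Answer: -435652392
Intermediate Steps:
I(z, s) = -6 (I(z, s) = 6*(-1) = -6)
h(U, c) = 18 - 3*U - 3*c (h(U, c) = -3*((U + c) - 6) = -3*(-6 + U + c) = 18 - 3*U - 3*c)
(-11852 + 28568)*(-26242 + h(-170, 116)) = (-11852 + 28568)*(-26242 + (18 - 3*(-170) - 3*116)) = 16716*(-26242 + (18 + 510 - 348)) = 16716*(-26242 + 180) = 16716*(-26062) = -435652392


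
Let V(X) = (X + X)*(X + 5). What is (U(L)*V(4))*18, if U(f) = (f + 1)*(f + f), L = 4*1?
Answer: 51840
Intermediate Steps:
L = 4
U(f) = 2*f*(1 + f) (U(f) = (1 + f)*(2*f) = 2*f*(1 + f))
V(X) = 2*X*(5 + X) (V(X) = (2*X)*(5 + X) = 2*X*(5 + X))
(U(L)*V(4))*18 = ((2*4*(1 + 4))*(2*4*(5 + 4)))*18 = ((2*4*5)*(2*4*9))*18 = (40*72)*18 = 2880*18 = 51840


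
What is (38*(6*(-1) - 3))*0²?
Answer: 0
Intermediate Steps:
(38*(6*(-1) - 3))*0² = (38*(-6 - 3))*0 = (38*(-9))*0 = -342*0 = 0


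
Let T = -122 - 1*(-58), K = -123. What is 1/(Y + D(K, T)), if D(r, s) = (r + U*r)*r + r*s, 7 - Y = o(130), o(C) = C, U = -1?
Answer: 1/7749 ≈ 0.00012905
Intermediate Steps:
Y = -123 (Y = 7 - 1*130 = 7 - 130 = -123)
T = -64 (T = -122 + 58 = -64)
D(r, s) = r*s (D(r, s) = (r - r)*r + r*s = 0*r + r*s = 0 + r*s = r*s)
1/(Y + D(K, T)) = 1/(-123 - 123*(-64)) = 1/(-123 + 7872) = 1/7749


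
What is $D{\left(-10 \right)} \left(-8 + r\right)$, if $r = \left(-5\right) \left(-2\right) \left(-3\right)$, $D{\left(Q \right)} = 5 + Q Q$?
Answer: $-3990$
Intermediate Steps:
$D{\left(Q \right)} = 5 + Q^{2}$
$r = -30$ ($r = 10 \left(-3\right) = -30$)
$D{\left(-10 \right)} \left(-8 + r\right) = \left(5 + \left(-10\right)^{2}\right) \left(-8 - 30\right) = \left(5 + 100\right) \left(-38\right) = 105 \left(-38\right) = -3990$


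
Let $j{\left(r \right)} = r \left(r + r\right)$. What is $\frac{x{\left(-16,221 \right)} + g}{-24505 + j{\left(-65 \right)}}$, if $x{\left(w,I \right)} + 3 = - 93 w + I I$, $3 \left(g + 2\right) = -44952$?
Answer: $- \frac{372}{169} \approx -2.2012$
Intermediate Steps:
$g = -14986$ ($g = -2 + \frac{1}{3} \left(-44952\right) = -2 - 14984 = -14986$)
$x{\left(w,I \right)} = -3 + I^{2} - 93 w$ ($x{\left(w,I \right)} = -3 + \left(- 93 w + I I\right) = -3 + \left(- 93 w + I^{2}\right) = -3 + \left(I^{2} - 93 w\right) = -3 + I^{2} - 93 w$)
$j{\left(r \right)} = 2 r^{2}$ ($j{\left(r \right)} = r 2 r = 2 r^{2}$)
$\frac{x{\left(-16,221 \right)} + g}{-24505 + j{\left(-65 \right)}} = \frac{\left(-3 + 221^{2} - -1488\right) - 14986}{-24505 + 2 \left(-65\right)^{2}} = \frac{\left(-3 + 48841 + 1488\right) - 14986}{-24505 + 2 \cdot 4225} = \frac{50326 - 14986}{-24505 + 8450} = \frac{35340}{-16055} = 35340 \left(- \frac{1}{16055}\right) = - \frac{372}{169}$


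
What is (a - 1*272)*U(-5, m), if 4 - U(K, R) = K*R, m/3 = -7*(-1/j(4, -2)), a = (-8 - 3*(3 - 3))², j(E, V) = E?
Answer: -6292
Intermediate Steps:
a = 64 (a = (-8 - 3*0)² = (-8 + 0)² = (-8)² = 64)
m = 21/4 (m = 3*(-7/((-1*4))) = 3*(-7/(-4)) = 3*(-7*(-¼)) = 3*(7/4) = 21/4 ≈ 5.2500)
U(K, R) = 4 - K*R
(a - 1*272)*U(-5, m) = (64 - 1*272)*(4 - 1*(-5)*21/4) = (64 - 272)*(4 + 105/4) = -208*121/4 = -6292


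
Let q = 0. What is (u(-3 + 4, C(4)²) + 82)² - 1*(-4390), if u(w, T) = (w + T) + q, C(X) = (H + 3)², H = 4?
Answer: 6174646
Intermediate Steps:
C(X) = 49 (C(X) = (4 + 3)² = 7² = 49)
u(w, T) = T + w (u(w, T) = (w + T) + 0 = (T + w) + 0 = T + w)
(u(-3 + 4, C(4)²) + 82)² - 1*(-4390) = ((49² + (-3 + 4)) + 82)² - 1*(-4390) = ((2401 + 1) + 82)² + 4390 = (2402 + 82)² + 4390 = 2484² + 4390 = 6170256 + 4390 = 6174646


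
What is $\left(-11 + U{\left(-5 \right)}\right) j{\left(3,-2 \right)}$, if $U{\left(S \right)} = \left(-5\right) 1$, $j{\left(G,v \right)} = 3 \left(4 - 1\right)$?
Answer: $-144$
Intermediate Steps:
$j{\left(G,v \right)} = 9$ ($j{\left(G,v \right)} = 3 \cdot 3 = 9$)
$U{\left(S \right)} = -5$
$\left(-11 + U{\left(-5 \right)}\right) j{\left(3,-2 \right)} = \left(-11 - 5\right) 9 = \left(-16\right) 9 = -144$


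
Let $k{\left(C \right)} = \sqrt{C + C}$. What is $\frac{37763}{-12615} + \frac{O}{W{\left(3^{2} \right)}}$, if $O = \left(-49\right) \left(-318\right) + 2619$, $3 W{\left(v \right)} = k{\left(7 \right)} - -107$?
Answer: $\frac{14654316502}{28850505} - \frac{54603 \sqrt{14}}{11435} \approx 490.07$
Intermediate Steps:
$k{\left(C \right)} = \sqrt{2} \sqrt{C}$ ($k{\left(C \right)} = \sqrt{2 C} = \sqrt{2} \sqrt{C}$)
$W{\left(v \right)} = \frac{107}{3} + \frac{\sqrt{14}}{3}$ ($W{\left(v \right)} = \frac{\sqrt{2} \sqrt{7} - -107}{3} = \frac{\sqrt{14} + 107}{3} = \frac{107 + \sqrt{14}}{3} = \frac{107}{3} + \frac{\sqrt{14}}{3}$)
$O = 18201$ ($O = 15582 + 2619 = 18201$)
$\frac{37763}{-12615} + \frac{O}{W{\left(3^{2} \right)}} = \frac{37763}{-12615} + \frac{18201}{\frac{107}{3} + \frac{\sqrt{14}}{3}} = 37763 \left(- \frac{1}{12615}\right) + \frac{18201}{\frac{107}{3} + \frac{\sqrt{14}}{3}} = - \frac{37763}{12615} + \frac{18201}{\frac{107}{3} + \frac{\sqrt{14}}{3}}$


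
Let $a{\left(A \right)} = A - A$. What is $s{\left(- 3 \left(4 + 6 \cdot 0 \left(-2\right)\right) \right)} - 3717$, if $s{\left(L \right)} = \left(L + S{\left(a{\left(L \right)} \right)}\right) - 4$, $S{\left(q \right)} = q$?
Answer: $-3733$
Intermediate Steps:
$a{\left(A \right)} = 0$
$s{\left(L \right)} = -4 + L$ ($s{\left(L \right)} = \left(L + 0\right) - 4 = L - 4 = -4 + L$)
$s{\left(- 3 \left(4 + 6 \cdot 0 \left(-2\right)\right) \right)} - 3717 = \left(-4 - 3 \left(4 + 6 \cdot 0 \left(-2\right)\right)\right) - 3717 = \left(-4 - 3 \left(4 + 0 \left(-2\right)\right)\right) - 3717 = \left(-4 - 3 \left(4 + 0\right)\right) - 3717 = \left(-4 - 12\right) - 3717 = -16 - 3717 = -3733$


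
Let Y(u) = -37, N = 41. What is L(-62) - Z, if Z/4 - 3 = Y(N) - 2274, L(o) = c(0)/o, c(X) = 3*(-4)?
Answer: 286198/31 ≈ 9232.2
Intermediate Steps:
c(X) = -12
L(o) = -12/o
Z = -9232 (Z = 12 + 4*(-37 - 2274) = 12 + 4*(-2311) = 12 - 9244 = -9232)
L(-62) - Z = -12/(-62) - 1*(-9232) = -12*(-1/62) + 9232 = 6/31 + 9232 = 286198/31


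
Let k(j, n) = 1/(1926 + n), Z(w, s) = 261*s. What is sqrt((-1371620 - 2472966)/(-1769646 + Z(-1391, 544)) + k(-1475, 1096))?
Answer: sqrt(14289057079919253114)/2459397282 ≈ 1.5370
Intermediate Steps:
sqrt((-1371620 - 2472966)/(-1769646 + Z(-1391, 544)) + k(-1475, 1096)) = sqrt((-1371620 - 2472966)/(-1769646 + 261*544) + 1/(1926 + 1096)) = sqrt(-3844586/(-1769646 + 141984) + 1/3022) = sqrt(-3844586/(-1627662) + 1/3022) = sqrt(-3844586*(-1/1627662) + 1/3022) = sqrt(1922293/813831 + 1/3022) = sqrt(5809983277/2459397282) = sqrt(14289057079919253114)/2459397282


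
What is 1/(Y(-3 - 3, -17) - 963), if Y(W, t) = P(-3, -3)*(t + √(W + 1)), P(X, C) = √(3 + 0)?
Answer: -1/(963 + √3*(17 - I*√5)) ≈ -0.0010076 - 3.9321e-6*I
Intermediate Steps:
P(X, C) = √3
Y(W, t) = √3*(t + √(1 + W)) (Y(W, t) = √3*(t + √(W + 1)) = √3*(t + √(1 + W)))
1/(Y(-3 - 3, -17) - 963) = 1/(√3*(-17 + √(1 + (-3 - 3))) - 963) = 1/(√3*(-17 + √(1 - 6)) - 963) = 1/(√3*(-17 + √(-5)) - 963) = 1/(√3*(-17 + I*√5) - 963) = 1/(-963 + √3*(-17 + I*√5))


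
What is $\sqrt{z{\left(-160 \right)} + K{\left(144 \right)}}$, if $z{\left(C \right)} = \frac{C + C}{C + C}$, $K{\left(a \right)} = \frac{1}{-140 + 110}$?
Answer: $\frac{\sqrt{870}}{30} \approx 0.98319$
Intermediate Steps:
$K{\left(a \right)} = - \frac{1}{30}$ ($K{\left(a \right)} = \frac{1}{-30} = - \frac{1}{30}$)
$z{\left(C \right)} = 1$ ($z{\left(C \right)} = \frac{2 C}{2 C} = 2 C \frac{1}{2 C} = 1$)
$\sqrt{z{\left(-160 \right)} + K{\left(144 \right)}} = \sqrt{1 - \frac{1}{30}} = \sqrt{\frac{29}{30}} = \frac{\sqrt{870}}{30}$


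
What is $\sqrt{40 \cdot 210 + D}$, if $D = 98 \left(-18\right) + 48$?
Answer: $2 \sqrt{1671} \approx 81.756$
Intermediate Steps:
$D = -1716$ ($D = -1764 + 48 = -1716$)
$\sqrt{40 \cdot 210 + D} = \sqrt{40 \cdot 210 - 1716} = \sqrt{8400 - 1716} = \sqrt{6684} = 2 \sqrt{1671}$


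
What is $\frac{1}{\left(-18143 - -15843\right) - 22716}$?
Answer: $- \frac{1}{25016} \approx -3.9974 \cdot 10^{-5}$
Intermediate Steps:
$\frac{1}{\left(-18143 - -15843\right) - 22716} = \frac{1}{\left(-18143 + 15843\right) - 22716} = \frac{1}{-2300 - 22716} = \frac{1}{-25016} = - \frac{1}{25016}$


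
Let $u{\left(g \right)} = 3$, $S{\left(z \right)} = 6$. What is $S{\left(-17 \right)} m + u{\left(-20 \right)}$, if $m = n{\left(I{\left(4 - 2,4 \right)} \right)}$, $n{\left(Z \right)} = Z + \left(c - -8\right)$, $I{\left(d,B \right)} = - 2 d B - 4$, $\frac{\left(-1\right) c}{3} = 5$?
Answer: $-159$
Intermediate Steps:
$c = -15$ ($c = \left(-3\right) 5 = -15$)
$I{\left(d,B \right)} = -4 - 2 B d$ ($I{\left(d,B \right)} = - 2 B d - 4 = -4 - 2 B d$)
$n{\left(Z \right)} = -7 + Z$ ($n{\left(Z \right)} = Z - 7 = -7 + Z$)
$m = -27$ ($m = -7 - \left(4 + 8 \left(4 - 2\right)\right) = -7 - \left(4 + 8 \cdot 2\right) = -7 - 20 = -27$)
$S{\left(-17 \right)} m + u{\left(-20 \right)} = 6 \left(-27\right) + 3 = -162 + 3 = -159$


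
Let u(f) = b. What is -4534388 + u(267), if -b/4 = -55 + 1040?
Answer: -4538328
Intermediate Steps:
b = -3940 (b = -4*(-55 + 1040) = -4*985 = -3940)
u(f) = -3940
-4534388 + u(267) = -4534388 - 3940 = -4538328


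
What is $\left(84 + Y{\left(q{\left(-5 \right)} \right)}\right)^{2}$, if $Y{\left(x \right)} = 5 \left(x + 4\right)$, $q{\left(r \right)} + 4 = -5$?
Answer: $3481$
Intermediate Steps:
$q{\left(r \right)} = -9$ ($q{\left(r \right)} = -4 - 5 = -9$)
$Y{\left(x \right)} = 20 + 5 x$ ($Y{\left(x \right)} = 5 \left(4 + x\right) = 20 + 5 x$)
$\left(84 + Y{\left(q{\left(-5 \right)} \right)}\right)^{2} = \left(84 + \left(20 + 5 \left(-9\right)\right)\right)^{2} = \left(84 + \left(20 - 45\right)\right)^{2} = \left(84 - 25\right)^{2} = 59^{2} = 3481$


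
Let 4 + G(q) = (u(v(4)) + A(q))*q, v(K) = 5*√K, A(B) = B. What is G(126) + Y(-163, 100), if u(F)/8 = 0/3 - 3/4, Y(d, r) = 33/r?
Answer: 1511633/100 ≈ 15116.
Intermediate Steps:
u(F) = -6 (u(F) = 8*(0/3 - 3/4) = 8*(0*(⅓) - 3*¼) = 8*(0 - ¾) = 8*(-¾) = -6)
G(q) = -4 + q*(-6 + q) (G(q) = -4 + (-6 + q)*q = -4 + q*(-6 + q))
G(126) + Y(-163, 100) = (-4 + 126² - 6*126) + 33/100 = (-4 + 15876 - 756) + 33*(1/100) = 15116 + 33/100 = 1511633/100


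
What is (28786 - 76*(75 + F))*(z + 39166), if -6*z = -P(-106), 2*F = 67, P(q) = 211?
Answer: 2415575890/3 ≈ 8.0519e+8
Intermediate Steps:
F = 67/2 (F = (1/2)*67 = 67/2 ≈ 33.500)
z = 211/6 (z = -(-1)*211/6 = -1/6*(-211) = 211/6 ≈ 35.167)
(28786 - 76*(75 + F))*(z + 39166) = (28786 - 76*(75 + 67/2))*(211/6 + 39166) = (28786 - 76*217/2)*(235207/6) = (28786 - 8246)*(235207/6) = 20540*(235207/6) = 2415575890/3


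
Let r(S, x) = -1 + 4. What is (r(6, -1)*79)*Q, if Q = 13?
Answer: 3081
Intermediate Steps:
r(S, x) = 3
(r(6, -1)*79)*Q = (3*79)*13 = 237*13 = 3081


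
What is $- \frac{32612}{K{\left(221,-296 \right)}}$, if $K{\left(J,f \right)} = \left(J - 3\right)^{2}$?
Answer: $- \frac{8153}{11881} \approx -0.68622$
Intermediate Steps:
$K{\left(J,f \right)} = \left(-3 + J\right)^{2}$
$- \frac{32612}{K{\left(221,-296 \right)}} = - \frac{32612}{\left(-3 + 221\right)^{2}} = - \frac{32612}{218^{2}} = - \frac{32612}{47524} = \left(-32612\right) \frac{1}{47524} = - \frac{8153}{11881}$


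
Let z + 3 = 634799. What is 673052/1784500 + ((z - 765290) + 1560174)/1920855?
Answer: 1731576243/1544038625 ≈ 1.1215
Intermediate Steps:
z = 634796 (z = -3 + 634799 = 634796)
673052/1784500 + ((z - 765290) + 1560174)/1920855 = 673052/1784500 + ((634796 - 765290) + 1560174)/1920855 = 673052*(1/1784500) + (-130494 + 1560174)*(1/1920855) = 168263/446125 + 1429680*(1/1920855) = 168263/446125 + 2576/3461 = 1731576243/1544038625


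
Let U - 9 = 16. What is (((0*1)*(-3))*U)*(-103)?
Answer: 0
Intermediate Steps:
U = 25 (U = 9 + 16 = 25)
(((0*1)*(-3))*U)*(-103) = (((0*1)*(-3))*25)*(-103) = ((0*(-3))*25)*(-103) = (0*25)*(-103) = 0*(-103) = 0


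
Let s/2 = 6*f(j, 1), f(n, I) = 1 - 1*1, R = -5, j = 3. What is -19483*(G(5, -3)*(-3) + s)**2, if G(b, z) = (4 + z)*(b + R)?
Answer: 0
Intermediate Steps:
G(b, z) = (-5 + b)*(4 + z) (G(b, z) = (4 + z)*(b - 5) = (4 + z)*(-5 + b) = (-5 + b)*(4 + z))
f(n, I) = 0 (f(n, I) = 1 - 1 = 0)
s = 0 (s = 2*(6*0) = 2*0 = 0)
-19483*(G(5, -3)*(-3) + s)**2 = -19483*((-20 - 5*(-3) + 4*5 + 5*(-3))*(-3) + 0)**2 = -19483*((-20 + 15 + 20 - 15)*(-3) + 0)**2 = -19483*(0*(-3) + 0)**2 = -19483*(0 + 0)**2 = -19483*0**2 = -19483*0 = 0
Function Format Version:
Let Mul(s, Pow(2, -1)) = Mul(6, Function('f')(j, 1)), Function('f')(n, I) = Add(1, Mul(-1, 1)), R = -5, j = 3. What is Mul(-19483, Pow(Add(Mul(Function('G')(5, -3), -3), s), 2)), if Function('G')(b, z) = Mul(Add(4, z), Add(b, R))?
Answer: 0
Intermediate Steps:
Function('G')(b, z) = Mul(Add(-5, b), Add(4, z)) (Function('G')(b, z) = Mul(Add(4, z), Add(b, -5)) = Mul(Add(4, z), Add(-5, b)) = Mul(Add(-5, b), Add(4, z)))
Function('f')(n, I) = 0 (Function('f')(n, I) = Add(1, -1) = 0)
s = 0 (s = Mul(2, Mul(6, 0)) = Mul(2, 0) = 0)
Mul(-19483, Pow(Add(Mul(Function('G')(5, -3), -3), s), 2)) = Mul(-19483, Pow(Add(Mul(Add(-20, Mul(-5, -3), Mul(4, 5), Mul(5, -3)), -3), 0), 2)) = Mul(-19483, Pow(Add(Mul(Add(-20, 15, 20, -15), -3), 0), 2)) = Mul(-19483, Pow(Add(Mul(0, -3), 0), 2)) = Mul(-19483, Pow(Add(0, 0), 2)) = Mul(-19483, Pow(0, 2)) = Mul(-19483, 0) = 0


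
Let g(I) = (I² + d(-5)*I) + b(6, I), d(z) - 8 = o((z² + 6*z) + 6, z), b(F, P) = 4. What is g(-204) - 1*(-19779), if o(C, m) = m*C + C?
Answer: 60583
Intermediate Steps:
o(C, m) = C + C*m (o(C, m) = C*m + C = C + C*m)
d(z) = 8 + (1 + z)*(6 + z² + 6*z) (d(z) = 8 + ((z² + 6*z) + 6)*(1 + z) = 8 + (6 + z² + 6*z)*(1 + z) = 8 + (1 + z)*(6 + z² + 6*z))
g(I) = 4 + I² + 4*I (g(I) = (I² + (8 + (1 - 5)*(6 + (-5)² + 6*(-5)))*I) + 4 = (I² + (8 - 4*(6 + 25 - 30))*I) + 4 = (I² + (8 - 4*1)*I) + 4 = (I² + (8 - 4)*I) + 4 = (I² + 4*I) + 4 = 4 + I² + 4*I)
g(-204) - 1*(-19779) = (4 + (-204)² + 4*(-204)) - 1*(-19779) = (4 + 41616 - 816) + 19779 = 40804 + 19779 = 60583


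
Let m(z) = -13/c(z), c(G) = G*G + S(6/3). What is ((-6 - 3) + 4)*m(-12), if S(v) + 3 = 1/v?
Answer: 130/283 ≈ 0.45936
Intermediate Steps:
S(v) = -3 + 1/v
c(G) = -5/2 + G² (c(G) = G*G + (-3 + 1/(6/3)) = G² + (-3 + 1/(6*(⅓))) = G² + (-3 + 1/2) = G² + (-3 + ½) = G² - 5/2 = -5/2 + G²)
m(z) = -13/(-5/2 + z²)
((-6 - 3) + 4)*m(-12) = ((-6 - 3) + 4)*(-26/(-5 + 2*(-12)²)) = (-9 + 4)*(-26/(-5 + 2*144)) = -(-130)/(-5 + 288) = -(-130)/283 = -5*(-26/283) = 130/283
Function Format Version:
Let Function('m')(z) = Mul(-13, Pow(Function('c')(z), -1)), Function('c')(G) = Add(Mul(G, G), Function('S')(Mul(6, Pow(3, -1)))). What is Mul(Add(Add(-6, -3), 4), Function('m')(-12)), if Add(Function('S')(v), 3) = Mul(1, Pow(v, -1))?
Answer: Rational(130, 283) ≈ 0.45936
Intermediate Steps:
Function('S')(v) = Add(-3, Pow(v, -1)) (Function('S')(v) = Add(-3, Mul(1, Pow(v, -1))) = Add(-3, Pow(v, -1)))
Function('c')(G) = Add(Rational(-5, 2), Pow(G, 2)) (Function('c')(G) = Add(Mul(G, G), Add(-3, Pow(Mul(6, Pow(3, -1)), -1))) = Add(Pow(G, 2), Add(-3, Pow(Mul(6, Rational(1, 3)), -1))) = Add(Pow(G, 2), Add(-3, Pow(2, -1))) = Add(Pow(G, 2), Add(-3, Rational(1, 2))) = Add(Pow(G, 2), Rational(-5, 2)) = Add(Rational(-5, 2), Pow(G, 2)))
Function('m')(z) = Mul(-13, Pow(Add(Rational(-5, 2), Pow(z, 2)), -1))
Mul(Add(Add(-6, -3), 4), Function('m')(-12)) = Mul(Add(Add(-6, -3), 4), Mul(-26, Pow(Add(-5, Mul(2, Pow(-12, 2))), -1))) = Mul(Add(-9, 4), Mul(-26, Pow(Add(-5, Mul(2, 144)), -1))) = Mul(-5, Mul(-26, Pow(Add(-5, 288), -1))) = Mul(-5, Mul(-26, Pow(283, -1))) = Mul(-5, Mul(-26, Rational(1, 283))) = Mul(-5, Rational(-26, 283)) = Rational(130, 283)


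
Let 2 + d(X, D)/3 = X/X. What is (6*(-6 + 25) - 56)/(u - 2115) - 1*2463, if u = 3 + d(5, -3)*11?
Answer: -5283193/2145 ≈ -2463.0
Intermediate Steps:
d(X, D) = -3 (d(X, D) = -6 + 3*(X/X) = -6 + 3*1 = -6 + 3 = -3)
u = -30 (u = 3 - 3*11 = 3 - 33 = -30)
(6*(-6 + 25) - 56)/(u - 2115) - 1*2463 = (6*(-6 + 25) - 56)/(-30 - 2115) - 1*2463 = (6*19 - 56)/(-2145) - 2463 = (114 - 56)*(-1/2145) - 2463 = 58*(-1/2145) - 2463 = -58/2145 - 2463 = -5283193/2145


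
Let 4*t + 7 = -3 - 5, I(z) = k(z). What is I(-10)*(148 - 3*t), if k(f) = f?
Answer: -3185/2 ≈ -1592.5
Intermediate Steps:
I(z) = z
t = -15/4 (t = -7/4 + (-3 - 5)/4 = -7/4 + (¼)*(-8) = -7/4 - 2 = -15/4 ≈ -3.7500)
I(-10)*(148 - 3*t) = -10*(148 - 3*(-15/4)) = -10*(148 + 45/4) = -10*637/4 = -3185/2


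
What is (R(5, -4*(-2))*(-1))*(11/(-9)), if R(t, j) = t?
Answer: 55/9 ≈ 6.1111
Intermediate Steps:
(R(5, -4*(-2))*(-1))*(11/(-9)) = (5*(-1))*(11/(-9)) = -55*(-1)/9 = -5*(-11/9) = 55/9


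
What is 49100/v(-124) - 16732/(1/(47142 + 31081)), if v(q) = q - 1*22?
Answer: -95544412778/73 ≈ -1.3088e+9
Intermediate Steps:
v(q) = -22 + q (v(q) = q - 22 = -22 + q)
49100/v(-124) - 16732/(1/(47142 + 31081)) = 49100/(-22 - 124) - 16732/(1/(47142 + 31081)) = 49100/(-146) - 16732/(1/78223) = 49100*(-1/146) - 16732/1/78223 = -24550/73 - 16732*78223 = -24550/73 - 1308827236 = -95544412778/73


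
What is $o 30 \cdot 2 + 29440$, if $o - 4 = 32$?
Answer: $31600$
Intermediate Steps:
$o = 36$ ($o = 4 + 32 = 36$)
$o 30 \cdot 2 + 29440 = 36 \cdot 30 \cdot 2 + 29440 = 1080 \cdot 2 + 29440 = 2160 + 29440 = 31600$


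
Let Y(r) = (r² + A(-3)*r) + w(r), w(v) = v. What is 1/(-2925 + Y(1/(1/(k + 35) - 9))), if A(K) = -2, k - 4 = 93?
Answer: -1408969/4121060217 ≈ -0.00034189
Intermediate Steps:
k = 97 (k = 4 + 93 = 97)
Y(r) = r² - r (Y(r) = (r² - 2*r) + r = r² - r)
1/(-2925 + Y(1/(1/(k + 35) - 9))) = 1/(-2925 + (-1 + 1/(1/(97 + 35) - 9))/(1/(97 + 35) - 9)) = 1/(-2925 + (-1 + 1/(1/132 - 9))/(1/132 - 9)) = 1/(-2925 + (-1 + 1/(-1187/132))/(-1187/132)) = 1/(-2925 - 132*(-1 - 132/1187)/1187) = 1/(-2925 - 132/1187*(-1319/1187)) = 1/(-2925 + 174108/1408969) = 1/(-4121060217/1408969) = -1408969/4121060217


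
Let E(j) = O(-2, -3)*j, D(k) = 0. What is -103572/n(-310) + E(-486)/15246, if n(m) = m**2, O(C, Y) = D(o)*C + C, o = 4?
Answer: -20634021/20349175 ≈ -1.0140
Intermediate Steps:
O(C, Y) = C (O(C, Y) = 0*C + C = 0 + C = C)
E(j) = -2*j
-103572/n(-310) + E(-486)/15246 = -103572/((-310)**2) - 2*(-486)/15246 = -103572/96100 + 972*(1/15246) = -103572*1/96100 + 54/847 = -25893/24025 + 54/847 = -20634021/20349175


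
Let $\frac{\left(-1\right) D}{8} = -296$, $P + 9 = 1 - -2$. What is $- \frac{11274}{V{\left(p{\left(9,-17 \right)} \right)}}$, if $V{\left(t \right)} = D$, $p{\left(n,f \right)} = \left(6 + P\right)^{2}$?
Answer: $- \frac{5637}{1184} \approx -4.761$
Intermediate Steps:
$P = -6$ ($P = -9 + \left(1 - -2\right) = -9 + \left(1 + 2\right) = -9 + 3 = -6$)
$D = 2368$ ($D = \left(-8\right) \left(-296\right) = 2368$)
$p{\left(n,f \right)} = 0$ ($p{\left(n,f \right)} = \left(6 - 6\right)^{2} = 0^{2} = 0$)
$V{\left(t \right)} = 2368$
$- \frac{11274}{V{\left(p{\left(9,-17 \right)} \right)}} = - \frac{11274}{2368} = \left(-11274\right) \frac{1}{2368} = - \frac{5637}{1184}$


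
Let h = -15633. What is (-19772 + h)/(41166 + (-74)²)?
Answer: -35405/46642 ≈ -0.75908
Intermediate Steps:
(-19772 + h)/(41166 + (-74)²) = (-19772 - 15633)/(41166 + (-74)²) = -35405/(41166 + 5476) = -35405/46642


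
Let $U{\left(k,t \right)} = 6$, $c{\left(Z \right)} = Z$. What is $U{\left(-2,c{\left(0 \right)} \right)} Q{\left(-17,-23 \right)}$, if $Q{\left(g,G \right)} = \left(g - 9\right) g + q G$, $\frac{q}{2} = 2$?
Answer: $2100$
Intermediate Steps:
$q = 4$ ($q = 2 \cdot 2 = 4$)
$Q{\left(g,G \right)} = 4 G + g \left(-9 + g\right)$ ($Q{\left(g,G \right)} = \left(g - 9\right) g + 4 G = \left(-9 + g\right) g + 4 G = g \left(-9 + g\right) + 4 G = 4 G + g \left(-9 + g\right)$)
$U{\left(-2,c{\left(0 \right)} \right)} Q{\left(-17,-23 \right)} = 6 \left(\left(-17\right)^{2} - -153 + 4 \left(-23\right)\right) = 6 \left(289 + 153 - 92\right) = 6 \cdot 350 = 2100$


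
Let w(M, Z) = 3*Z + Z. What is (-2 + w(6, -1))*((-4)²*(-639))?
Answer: 61344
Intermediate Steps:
w(M, Z) = 4*Z
(-2 + w(6, -1))*((-4)²*(-639)) = (-2 + 4*(-1))*((-4)²*(-639)) = (-2 - 4)*(16*(-639)) = -6*(-10224) = 61344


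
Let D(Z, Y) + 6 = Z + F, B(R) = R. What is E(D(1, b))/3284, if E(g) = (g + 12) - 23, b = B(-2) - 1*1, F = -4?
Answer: -5/821 ≈ -0.0060901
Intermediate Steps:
b = -3 (b = -2 - 1*1 = -2 - 1 = -3)
D(Z, Y) = -10 + Z (D(Z, Y) = -6 + (Z - 4) = -6 + (-4 + Z) = -10 + Z)
E(g) = -11 + g (E(g) = (12 + g) - 23 = -11 + g)
E(D(1, b))/3284 = (-11 + (-10 + 1))/3284 = (-11 - 9)*(1/3284) = -20*1/3284 = -5/821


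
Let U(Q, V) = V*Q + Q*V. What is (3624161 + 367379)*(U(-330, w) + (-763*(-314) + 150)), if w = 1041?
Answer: -1785527605120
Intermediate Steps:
U(Q, V) = 2*Q*V (U(Q, V) = Q*V + Q*V = 2*Q*V)
(3624161 + 367379)*(U(-330, w) + (-763*(-314) + 150)) = (3624161 + 367379)*(2*(-330)*1041 + (-763*(-314) + 150)) = 3991540*(-687060 + (239582 + 150)) = 3991540*(-687060 + 239732) = 3991540*(-447328) = -1785527605120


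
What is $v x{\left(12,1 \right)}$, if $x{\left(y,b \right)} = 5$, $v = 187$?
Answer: $935$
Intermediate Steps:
$v x{\left(12,1 \right)} = 187 \cdot 5 = 935$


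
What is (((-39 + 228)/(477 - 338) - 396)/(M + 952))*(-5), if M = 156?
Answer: 274275/154012 ≈ 1.7809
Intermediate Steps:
(((-39 + 228)/(477 - 338) - 396)/(M + 952))*(-5) = (((-39 + 228)/(477 - 338) - 396)/(156 + 952))*(-5) = ((189/139 - 396)/1108)*(-5) = ((189*(1/139) - 396)*(1/1108))*(-5) = ((189/139 - 396)*(1/1108))*(-5) = -54855/139*1/1108*(-5) = -54855/154012*(-5) = 274275/154012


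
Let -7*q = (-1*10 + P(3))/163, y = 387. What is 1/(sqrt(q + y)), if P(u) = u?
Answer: sqrt(10282366)/63082 ≈ 0.050832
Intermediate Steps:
q = 1/163 (q = -(-1*10 + 3)/(7*163) = -(-10 + 3)/(7*163) = -(-1)/163 = -1/7*(-7/163) = 1/163 ≈ 0.0061350)
1/(sqrt(q + y)) = 1/(sqrt(1/163 + 387)) = 1/(sqrt(63082/163)) = 1/(sqrt(10282366)/163) = sqrt(10282366)/63082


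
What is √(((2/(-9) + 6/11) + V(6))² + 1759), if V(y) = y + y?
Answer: √18728359/99 ≈ 43.713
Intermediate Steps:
V(y) = 2*y
√(((2/(-9) + 6/11) + V(6))² + 1759) = √(((2/(-9) + 6/11) + 2*6)² + 1759) = √(((2*(-⅑) + 6*(1/11)) + 12)² + 1759) = √(((-2/9 + 6/11) + 12)² + 1759) = √((32/99 + 12)² + 1759) = √((1220/99)² + 1759) = √(1488400/9801 + 1759) = √(18728359/9801) = √18728359/99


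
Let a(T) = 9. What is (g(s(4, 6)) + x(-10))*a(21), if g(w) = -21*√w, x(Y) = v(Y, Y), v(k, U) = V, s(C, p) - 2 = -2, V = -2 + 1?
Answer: -9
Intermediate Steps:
V = -1
s(C, p) = 0 (s(C, p) = 2 - 2 = 0)
v(k, U) = -1
x(Y) = -1
(g(s(4, 6)) + x(-10))*a(21) = (-21*√0 - 1)*9 = (-21*0 - 1)*9 = (0 - 1)*9 = -1*9 = -9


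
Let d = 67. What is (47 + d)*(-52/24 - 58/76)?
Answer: -334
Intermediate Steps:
(47 + d)*(-52/24 - 58/76) = (47 + 67)*(-52/24 - 58/76) = 114*(-52*1/24 - 58*1/76) = 114*(-13/6 - 29/38) = 114*(-167/57) = -334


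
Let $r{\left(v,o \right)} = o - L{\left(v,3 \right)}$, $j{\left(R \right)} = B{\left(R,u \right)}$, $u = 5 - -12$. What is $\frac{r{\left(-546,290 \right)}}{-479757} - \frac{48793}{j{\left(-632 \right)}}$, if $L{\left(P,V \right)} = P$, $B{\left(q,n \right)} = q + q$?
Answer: $\frac{23407726597}{606412848} \approx 38.6$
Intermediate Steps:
$u = 17$ ($u = 5 + 12 = 17$)
$B{\left(q,n \right)} = 2 q$
$j{\left(R \right)} = 2 R$
$r{\left(v,o \right)} = o - v$
$\frac{r{\left(-546,290 \right)}}{-479757} - \frac{48793}{j{\left(-632 \right)}} = \frac{290 - -546}{-479757} - \frac{48793}{2 \left(-632\right)} = \left(290 + 546\right) \left(- \frac{1}{479757}\right) - \frac{48793}{-1264} = 836 \left(- \frac{1}{479757}\right) - - \frac{48793}{1264} = - \frac{836}{479757} + \frac{48793}{1264} = \frac{23407726597}{606412848}$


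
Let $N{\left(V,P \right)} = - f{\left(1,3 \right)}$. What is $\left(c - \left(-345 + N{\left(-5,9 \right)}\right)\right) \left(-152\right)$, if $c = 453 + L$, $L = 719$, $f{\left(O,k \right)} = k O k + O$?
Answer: $-232104$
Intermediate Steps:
$f{\left(O,k \right)} = O + O k^{2}$ ($f{\left(O,k \right)} = O k k + O = O k^{2} + O = O + O k^{2}$)
$N{\left(V,P \right)} = -10$ ($N{\left(V,P \right)} = - 1 \left(1 + 3^{2}\right) = - 1 \left(1 + 9\right) = - 1 \cdot 10 = \left(-1\right) 10 = -10$)
$c = 1172$ ($c = 453 + 719 = 1172$)
$\left(c - \left(-345 + N{\left(-5,9 \right)}\right)\right) \left(-152\right) = \left(1172 + \left(345 - -10\right)\right) \left(-152\right) = \left(1172 + \left(345 + 10\right)\right) \left(-152\right) = \left(1172 + 355\right) \left(-152\right) = 1527 \left(-152\right) = -232104$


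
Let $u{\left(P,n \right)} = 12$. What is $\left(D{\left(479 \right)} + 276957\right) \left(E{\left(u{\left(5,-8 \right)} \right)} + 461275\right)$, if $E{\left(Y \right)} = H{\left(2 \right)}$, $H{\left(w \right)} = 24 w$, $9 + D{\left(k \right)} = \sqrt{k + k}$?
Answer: $127762482204 + 461323 \sqrt{958} \approx 1.2778 \cdot 10^{11}$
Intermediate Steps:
$D{\left(k \right)} = -9 + \sqrt{2} \sqrt{k}$ ($D{\left(k \right)} = -9 + \sqrt{k + k} = -9 + \sqrt{2 k} = -9 + \sqrt{2} \sqrt{k}$)
$E{\left(Y \right)} = 48$ ($E{\left(Y \right)} = 24 \cdot 2 = 48$)
$\left(D{\left(479 \right)} + 276957\right) \left(E{\left(u{\left(5,-8 \right)} \right)} + 461275\right) = \left(\left(-9 + \sqrt{2} \sqrt{479}\right) + 276957\right) \left(48 + 461275\right) = \left(\left(-9 + \sqrt{958}\right) + 276957\right) 461323 = \left(276948 + \sqrt{958}\right) 461323 = 127762482204 + 461323 \sqrt{958}$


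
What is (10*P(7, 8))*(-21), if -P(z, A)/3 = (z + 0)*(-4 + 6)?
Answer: 8820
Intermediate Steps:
P(z, A) = -6*z (P(z, A) = -3*(z + 0)*(-4 + 6) = -3*z*2 = -6*z)
(10*P(7, 8))*(-21) = (10*(-6*7))*(-21) = (10*(-42))*(-21) = -420*(-21) = 8820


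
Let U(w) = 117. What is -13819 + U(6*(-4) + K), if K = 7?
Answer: -13702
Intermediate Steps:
-13819 + U(6*(-4) + K) = -13819 + 117 = -13702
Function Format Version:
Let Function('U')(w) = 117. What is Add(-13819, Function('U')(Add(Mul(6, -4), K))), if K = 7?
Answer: -13702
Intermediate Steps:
Add(-13819, Function('U')(Add(Mul(6, -4), K))) = Add(-13819, 117) = -13702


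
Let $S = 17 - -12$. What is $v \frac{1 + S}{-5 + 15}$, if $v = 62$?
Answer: $186$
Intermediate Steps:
$S = 29$ ($S = 17 + 12 = 29$)
$v \frac{1 + S}{-5 + 15} = 62 \frac{1 + 29}{-5 + 15} = 62 \cdot \frac{30}{10} = 62 \cdot 30 \cdot \frac{1}{10} = 62 \cdot 3 = 186$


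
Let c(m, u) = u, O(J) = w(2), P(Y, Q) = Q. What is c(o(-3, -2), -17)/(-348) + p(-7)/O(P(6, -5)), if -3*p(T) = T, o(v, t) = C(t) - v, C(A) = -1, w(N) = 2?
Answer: 141/116 ≈ 1.2155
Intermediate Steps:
o(v, t) = -1 - v
p(T) = -T/3
O(J) = 2
c(o(-3, -2), -17)/(-348) + p(-7)/O(P(6, -5)) = -17/(-348) - ⅓*(-7)/2 = -17*(-1/348) + (7/3)*(½) = 17/348 + 7/6 = 141/116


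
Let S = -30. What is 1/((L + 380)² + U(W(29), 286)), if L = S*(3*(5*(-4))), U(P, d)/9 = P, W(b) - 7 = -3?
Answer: 1/4752436 ≈ 2.1042e-7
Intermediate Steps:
W(b) = 4 (W(b) = 7 - 3 = 4)
U(P, d) = 9*P
L = 1800 (L = -90*5*(-4) = -90*(-20) = -30*(-60) = 1800)
1/((L + 380)² + U(W(29), 286)) = 1/((1800 + 380)² + 9*4) = 1/(2180² + 36) = 1/(4752400 + 36) = 1/4752436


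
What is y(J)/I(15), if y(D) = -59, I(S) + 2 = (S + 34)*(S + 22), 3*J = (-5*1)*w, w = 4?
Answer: -59/1811 ≈ -0.032579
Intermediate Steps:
J = -20/3 (J = (-5*1*4)/3 = (-5*4)/3 = (⅓)*(-20) = -20/3 ≈ -6.6667)
I(S) = -2 + (22 + S)*(34 + S) (I(S) = -2 + (S + 34)*(S + 22) = -2 + (34 + S)*(22 + S) = -2 + (22 + S)*(34 + S))
y(J)/I(15) = -59/(746 + 15² + 56*15) = -59/(746 + 225 + 840) = -59/1811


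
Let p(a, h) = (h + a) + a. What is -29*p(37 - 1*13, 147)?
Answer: -5655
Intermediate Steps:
p(a, h) = h + 2*a (p(a, h) = (a + h) + a = h + 2*a)
-29*p(37 - 1*13, 147) = -29*(147 + 2*(37 - 1*13)) = -29*(147 + 2*(37 - 13)) = -29*(147 + 2*24) = -29*(147 + 48) = -29*195 = -5655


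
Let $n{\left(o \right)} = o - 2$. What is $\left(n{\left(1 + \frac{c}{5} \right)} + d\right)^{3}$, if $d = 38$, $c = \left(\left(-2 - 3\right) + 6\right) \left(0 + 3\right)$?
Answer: $\frac{6644672}{125} \approx 53157.0$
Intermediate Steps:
$c = 3$ ($c = \left(-5 + 6\right) 3 = 1 \cdot 3 = 3$)
$n{\left(o \right)} = -2 + o$ ($n{\left(o \right)} = o - 2 = -2 + o$)
$\left(n{\left(1 + \frac{c}{5} \right)} + d\right)^{3} = \left(\left(-2 + \left(1 + \frac{3}{5}\right)\right) + 38\right)^{3} = \left(\left(-2 + \frac{8}{5}\right) + 38\right)^{3} = \left(- \frac{2}{5} + 38\right)^{3} = \left(\frac{188}{5}\right)^{3} = \frac{6644672}{125}$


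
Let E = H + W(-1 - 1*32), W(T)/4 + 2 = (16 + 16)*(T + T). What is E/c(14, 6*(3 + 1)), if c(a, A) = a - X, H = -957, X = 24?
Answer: 9413/10 ≈ 941.30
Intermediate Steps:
c(a, A) = -24 + a (c(a, A) = a - 1*24 = a - 24 = -24 + a)
W(T) = -8 + 256*T (W(T) = -8 + 4*((16 + 16)*(T + T)) = -8 + 4*(32*(2*T)) = -8 + 4*(64*T) = -8 + 256*T)
E = -9413 (E = -957 + (-8 + 256*(-1 - 1*32)) = -957 + (-8 + 256*(-1 - 32)) = -957 + (-8 + 256*(-33)) = -957 + (-8 - 8448) = -957 - 8456 = -9413)
E/c(14, 6*(3 + 1)) = -9413/(-24 + 14) = -9413/(-10) = -9413*(-⅒) = 9413/10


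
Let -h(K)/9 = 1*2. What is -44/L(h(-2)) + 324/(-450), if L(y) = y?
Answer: 388/225 ≈ 1.7244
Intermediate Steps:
h(K) = -18 (h(K) = -9*2 = -18)
-44/L(h(-2)) + 324/(-450) = -44/(-18) + 324/(-450) = -44*(-1/18) + 324*(-1/450) = 22/9 - 18/25 = 388/225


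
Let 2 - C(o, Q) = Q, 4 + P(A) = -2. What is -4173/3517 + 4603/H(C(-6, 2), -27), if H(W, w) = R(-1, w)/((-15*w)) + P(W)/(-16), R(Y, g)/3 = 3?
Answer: 5827353621/502931 ≈ 11587.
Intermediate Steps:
P(A) = -6 (P(A) = -4 - 2 = -6)
C(o, Q) = 2 - Q
R(Y, g) = 9 (R(Y, g) = 3*3 = 9)
H(W, w) = 3/8 - 3/(5*w) (H(W, w) = 9/((-15*w)) - 6/(-16) = 9*(-1/(15*w)) - 6*(-1/16) = -3/(5*w) + 3/8 = 3/8 - 3/(5*w))
-4173/3517 + 4603/H(C(-6, 2), -27) = -4173/3517 + 4603/(((3/40)*(-8 + 5*(-27))/(-27))) = -4173*1/3517 + 4603/(((3/40)*(-1/27)*(-8 - 135))) = -4173/3517 + 4603/(((3/40)*(-1/27)*(-143))) = -4173/3517 + 4603/(143/360) = -4173/3517 + 4603*(360/143) = -4173/3517 + 1657080/143 = 5827353621/502931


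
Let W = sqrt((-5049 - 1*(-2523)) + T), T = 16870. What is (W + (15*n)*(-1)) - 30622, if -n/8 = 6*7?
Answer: -25582 + 2*sqrt(3586) ≈ -25462.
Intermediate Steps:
n = -336 (n = -48*7 = -8*42 = -336)
W = 2*sqrt(3586) (W = sqrt((-5049 - 1*(-2523)) + 16870) = sqrt((-5049 + 2523) + 16870) = sqrt(-2526 + 16870) = sqrt(14344) = 2*sqrt(3586) ≈ 119.77)
(W + (15*n)*(-1)) - 30622 = (2*sqrt(3586) + (15*(-336))*(-1)) - 30622 = (2*sqrt(3586) - 5040*(-1)) - 30622 = (2*sqrt(3586) + 5040) - 30622 = (5040 + 2*sqrt(3586)) - 30622 = -25582 + 2*sqrt(3586)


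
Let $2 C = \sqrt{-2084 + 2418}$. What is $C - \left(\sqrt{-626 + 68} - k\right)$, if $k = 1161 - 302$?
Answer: $859 + \frac{\sqrt{334}}{2} - 3 i \sqrt{62} \approx 868.14 - 23.622 i$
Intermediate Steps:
$k = 859$
$C = \frac{\sqrt{334}}{2}$ ($C = \frac{\sqrt{-2084 + 2418}}{2} = \frac{\sqrt{334}}{2} \approx 9.1378$)
$C - \left(\sqrt{-626 + 68} - k\right) = \frac{\sqrt{334}}{2} - \left(\sqrt{-626 + 68} - 859\right) = \frac{\sqrt{334}}{2} - \left(\sqrt{-558} - 859\right) = \frac{\sqrt{334}}{2} - \left(3 i \sqrt{62} - 859\right) = \frac{\sqrt{334}}{2} - \left(-859 + 3 i \sqrt{62}\right) = \frac{\sqrt{334}}{2} + \left(859 - 3 i \sqrt{62}\right) = 859 + \frac{\sqrt{334}}{2} - 3 i \sqrt{62}$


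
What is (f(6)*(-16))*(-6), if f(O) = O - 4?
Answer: 192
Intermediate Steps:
f(O) = -4 + O
(f(6)*(-16))*(-6) = ((-4 + 6)*(-16))*(-6) = (2*(-16))*(-6) = -32*(-6) = 192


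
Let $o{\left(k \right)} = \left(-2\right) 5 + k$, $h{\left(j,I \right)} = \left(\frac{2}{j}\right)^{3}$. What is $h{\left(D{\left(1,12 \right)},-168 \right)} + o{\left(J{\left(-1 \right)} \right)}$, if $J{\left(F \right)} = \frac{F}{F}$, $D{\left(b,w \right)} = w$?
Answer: $- \frac{1943}{216} \approx -8.9954$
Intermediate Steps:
$J{\left(F \right)} = 1$
$h{\left(j,I \right)} = \frac{8}{j^{3}}$
$o{\left(k \right)} = -10 + k$
$h{\left(D{\left(1,12 \right)},-168 \right)} + o{\left(J{\left(-1 \right)} \right)} = \frac{8}{1728} + \left(-10 + 1\right) = 8 \cdot \frac{1}{1728} - 9 = \frac{1}{216} - 9 = - \frac{1943}{216}$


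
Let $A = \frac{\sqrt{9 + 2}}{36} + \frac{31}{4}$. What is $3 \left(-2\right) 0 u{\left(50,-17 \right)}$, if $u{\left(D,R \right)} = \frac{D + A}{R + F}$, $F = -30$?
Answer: $0$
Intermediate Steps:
$A = \frac{31}{4} + \frac{\sqrt{11}}{36}$ ($A = \sqrt{11} \cdot \frac{1}{36} + 31 \cdot \frac{1}{4} = \frac{\sqrt{11}}{36} + \frac{31}{4} = \frac{31}{4} + \frac{\sqrt{11}}{36} \approx 7.8421$)
$u{\left(D,R \right)} = \frac{\frac{31}{4} + D + \frac{\sqrt{11}}{36}}{-30 + R}$ ($u{\left(D,R \right)} = \frac{D + \left(\frac{31}{4} + \frac{\sqrt{11}}{36}\right)}{R - 30} = \frac{\frac{31}{4} + D + \frac{\sqrt{11}}{36}}{-30 + R}$)
$3 \left(-2\right) 0 u{\left(50,-17 \right)} = 3 \left(-2\right) 0 \frac{279 + \sqrt{11} + 36 \cdot 50}{36 \left(-30 - 17\right)} = \left(-6\right) 0 \frac{279 + \sqrt{11} + 1800}{36 \left(-47\right)} = 0 \cdot \frac{1}{36} \left(- \frac{1}{47}\right) \left(2079 + \sqrt{11}\right) = 0 \left(- \frac{231}{188} - \frac{\sqrt{11}}{1692}\right) = 0$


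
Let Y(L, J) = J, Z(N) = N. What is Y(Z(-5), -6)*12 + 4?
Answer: -68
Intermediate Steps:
Y(Z(-5), -6)*12 + 4 = -6*12 + 4 = -72 + 4 = -68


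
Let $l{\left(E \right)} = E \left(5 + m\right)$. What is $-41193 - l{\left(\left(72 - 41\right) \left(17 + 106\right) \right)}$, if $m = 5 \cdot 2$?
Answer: $-98388$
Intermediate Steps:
$m = 10$
$l{\left(E \right)} = 15 E$ ($l{\left(E \right)} = E \left(5 + 10\right) = E 15 = 15 E$)
$-41193 - l{\left(\left(72 - 41\right) \left(17 + 106\right) \right)} = -41193 - 15 \left(72 - 41\right) \left(17 + 106\right) = -41193 - 15 \cdot 31 \cdot 123 = -41193 - 15 \cdot 3813 = -41193 - 57195 = -98388$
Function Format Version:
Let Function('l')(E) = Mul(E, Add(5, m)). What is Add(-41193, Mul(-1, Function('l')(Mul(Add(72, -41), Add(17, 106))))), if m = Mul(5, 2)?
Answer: -98388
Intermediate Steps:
m = 10
Function('l')(E) = Mul(15, E) (Function('l')(E) = Mul(E, Add(5, 10)) = Mul(E, 15) = Mul(15, E))
Add(-41193, Mul(-1, Function('l')(Mul(Add(72, -41), Add(17, 106))))) = Add(-41193, Mul(-1, Mul(15, Mul(Add(72, -41), Add(17, 106))))) = Add(-41193, Mul(-1, Mul(15, Mul(31, 123)))) = Add(-41193, Mul(-1, Mul(15, 3813))) = Add(-41193, Mul(-1, 57195)) = Add(-41193, -57195) = -98388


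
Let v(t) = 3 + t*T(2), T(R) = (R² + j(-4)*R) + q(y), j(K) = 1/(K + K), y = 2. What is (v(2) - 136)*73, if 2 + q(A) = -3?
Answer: -19783/2 ≈ -9891.5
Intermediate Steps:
q(A) = -5 (q(A) = -2 - 3 = -5)
j(K) = 1/(2*K)
T(R) = -5 + R² - R/8 (T(R) = (R² + ((½)/(-4))*R) - 5 = (R² + ((½)*(-¼))*R) - 5 = (R² - R/8) - 5 = -5 + R² - R/8)
v(t) = 3 - 5*t/4 (v(t) = 3 + t*(-5 + 2² - ⅛*2) = 3 + t*(-5 + 4 - ¼) = 3 + t*(-5/4) = 3 - 5*t/4)
(v(2) - 136)*73 = ((3 - 5/4*2) - 136)*73 = ((3 - 5/2) - 136)*73 = (½ - 136)*73 = -271/2*73 = -19783/2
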